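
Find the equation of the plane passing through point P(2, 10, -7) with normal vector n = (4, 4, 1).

The plane through P with normal n = (a, b, c) satisfies n·(r - P) = 0,
i.e. ax + by + cz = a·x₀ + b·y₀ + c·z₀.
d = 4·2 + 4·10 + 1·(-7)
  = 8 + 40 - 7
  = 41
Equation: 4x + 4y + z = 41

4x + 4y + z = 41


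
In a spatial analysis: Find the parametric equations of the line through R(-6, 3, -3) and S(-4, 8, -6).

Direction vector d = S - R = (-4 + 6, 8 - 3, -6 + 3) = (2, 5, -3)
Parametric form r = R + t·d:
x = -6 + 2t, y = 3 + 5t, z = -3 - 3t

x = -6 + 2t, y = 3 + 5t, z = -3 - 3t


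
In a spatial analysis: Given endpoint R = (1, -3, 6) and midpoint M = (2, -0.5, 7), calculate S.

S = 2M - R
  = (2·2 - 1, 2·(-0.5) - (-3), 2·7 - 6)
  = (4 - 1, -1 + 3, 14 - 6)
  = (3, 2, 8)

(3, 2, 8)


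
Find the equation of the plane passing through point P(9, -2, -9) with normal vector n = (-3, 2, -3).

The plane through P with normal n = (a, b, c) satisfies n·(r - P) = 0,
i.e. ax + by + cz = a·x₀ + b·y₀ + c·z₀.
d = (-3)·9 + 2·(-2) + (-3)·(-9)
  = -27 - 4 + 27
  = -4
Equation: -3x + 2y - 3z = -4

-3x + 2y - 3z = -4


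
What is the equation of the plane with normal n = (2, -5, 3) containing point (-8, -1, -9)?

The plane through P with normal n = (a, b, c) satisfies n·(r - P) = 0,
i.e. ax + by + cz = a·x₀ + b·y₀ + c·z₀.
d = 2·(-8) + (-5)·(-1) + 3·(-9)
  = -16 + 5 - 27
  = -38
Equation: 2x - 5y + 3z = -38

2x - 5y + 3z = -38


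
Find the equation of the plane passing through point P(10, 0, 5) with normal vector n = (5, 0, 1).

The plane through P with normal n = (a, b, c) satisfies n·(r - P) = 0,
i.e. ax + by + cz = a·x₀ + b·y₀ + c·z₀.
d = 5·10 + 0·0 + 1·5
  = 50 + 0 + 5
  = 55
Equation: 5x + z = 55

5x + z = 55


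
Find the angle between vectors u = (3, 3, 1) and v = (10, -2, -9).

u·v = 3·10 + 3·(-2) + 1·(-9) = 30 - 6 - 9 = 15
|u| = √(3² + 3² + 1²) = √19 ≈ 4.359
|v| = √(10² + (-2)² + (-9)²) = √185 ≈ 13.6
cos θ = (u·v)/(|u||v|) = 15/(4.359·13.6) ≈ 0.253
θ = arccos(0.253) ≈ 75.34°

75.34°


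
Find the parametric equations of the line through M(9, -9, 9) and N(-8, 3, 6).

Direction vector d = N - M = (-8 - 9, 3 + 9, 6 - 9) = (-17, 12, -3)
Parametric form r = M + t·d:
x = 9 - 17t, y = -9 + 12t, z = 9 - 3t

x = 9 - 17t, y = -9 + 12t, z = 9 - 3t


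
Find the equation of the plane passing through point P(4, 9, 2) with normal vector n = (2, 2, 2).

The plane through P with normal n = (a, b, c) satisfies n·(r - P) = 0,
i.e. ax + by + cz = a·x₀ + b·y₀ + c·z₀.
d = 2·4 + 2·9 + 2·2
  = 8 + 18 + 4
  = 30
Equation: 2x + 2y + 2z = 30

2x + 2y + 2z = 30


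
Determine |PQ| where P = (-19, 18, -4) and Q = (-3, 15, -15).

d = √[(x₂-x₁)² + (y₂-y₁)² + (z₂-z₁)²]
  = √[16² + (-3)² + (-11)²]
  = √[256 + 9 + 121]
  = √386
  ≈ 19.65

19.65


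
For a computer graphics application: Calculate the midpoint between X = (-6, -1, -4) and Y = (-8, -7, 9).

M = ((x₁+x₂)/2, (y₁+y₂)/2, (z₁+z₂)/2)
  = ((-6 - 8)/2, (-1 - 7)/2, (-4 + 9)/2)
  = (-14/2, -8/2, 5/2)
  = (-7, -4, 2.5)

(-7, -4, 2.5)


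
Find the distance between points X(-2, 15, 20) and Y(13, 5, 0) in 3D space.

d = √[(x₂-x₁)² + (y₂-y₁)² + (z₂-z₁)²]
  = √[15² + (-10)² + (-20)²]
  = √[225 + 100 + 400]
  = √725
  ≈ 26.93

26.93


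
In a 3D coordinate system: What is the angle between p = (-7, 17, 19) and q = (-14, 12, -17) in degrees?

p·q = (-7)·(-14) + 17·12 + 19·(-17) = 98 + 204 - 323 = -21
|p| = √((-7)² + 17² + 19²) = √699 ≈ 26.44
|q| = √((-14)² + 12² + (-17)²) = √629 ≈ 25.08
cos θ = (p·q)/(|p||q|) = -21/(26.44·25.08) ≈ -0.03167
θ = arccos(-0.03167) ≈ 91.81°

91.81°


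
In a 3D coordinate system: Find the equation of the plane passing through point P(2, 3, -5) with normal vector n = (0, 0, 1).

The plane through P with normal n = (a, b, c) satisfies n·(r - P) = 0,
i.e. ax + by + cz = a·x₀ + b·y₀ + c·z₀.
d = 0·2 + 0·3 + 1·(-5)
  = 0 + 0 - 5
  = -5
Equation: z = -5

z = -5


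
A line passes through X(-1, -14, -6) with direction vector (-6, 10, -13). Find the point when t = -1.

P(t) = X + t·d
  = (-1 + (-6)·(-1), -14 + 10·(-1), -6 + (-13)·(-1))
  = (-1 + 6, -14 - 10, -6 + 13)
  = (5, -24, 7)

(5, -24, 7)


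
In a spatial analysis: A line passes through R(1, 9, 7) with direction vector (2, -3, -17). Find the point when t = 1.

P(t) = R + t·d
  = (1 + 2·1, 9 + (-3)·1, 7 + (-17)·1)
  = (1 + 2, 9 - 3, 7 - 17)
  = (3, 6, -10)

(3, 6, -10)


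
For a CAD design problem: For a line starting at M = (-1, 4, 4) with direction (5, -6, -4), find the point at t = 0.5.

P(t) = M + t·d
  = (-1 + 5·0.5, 4 + (-6)·0.5, 4 + (-4)·0.5)
  = (-1 + 2.5, 4 - 3, 4 - 2)
  = (1.5, 1, 2)

(1.5, 1, 2)


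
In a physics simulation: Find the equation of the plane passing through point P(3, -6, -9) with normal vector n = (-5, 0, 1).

The plane through P with normal n = (a, b, c) satisfies n·(r - P) = 0,
i.e. ax + by + cz = a·x₀ + b·y₀ + c·z₀.
d = (-5)·3 + 0·(-6) + 1·(-9)
  = -15 + 0 - 9
  = -24
Equation: -5x + z = -24

-5x + z = -24


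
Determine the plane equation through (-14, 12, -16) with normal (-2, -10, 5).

The plane through P with normal n = (a, b, c) satisfies n·(r - P) = 0,
i.e. ax + by + cz = a·x₀ + b·y₀ + c·z₀.
d = (-2)·(-14) + (-10)·12 + 5·(-16)
  = 28 - 120 - 80
  = -172
Equation: -2x - 10y + 5z = -172

-2x - 10y + 5z = -172


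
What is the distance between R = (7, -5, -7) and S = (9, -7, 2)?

d = √[(x₂-x₁)² + (y₂-y₁)² + (z₂-z₁)²]
  = √[2² + (-2)² + 9²]
  = √[4 + 4 + 81]
  = √89
  ≈ 9.434

9.434


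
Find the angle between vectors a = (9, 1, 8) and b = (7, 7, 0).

a·b = 9·7 + 1·7 + 8·0 = 63 + 7 + 0 = 70
|a| = √(9² + 1² + 8²) = √146 ≈ 12.08
|b| = √(7² + 7² + 0²) = √98 ≈ 9.899
cos θ = (a·b)/(|a||b|) = 70/(12.08·9.899) ≈ 0.5852
θ = arccos(0.5852) ≈ 54.18°

54.18°


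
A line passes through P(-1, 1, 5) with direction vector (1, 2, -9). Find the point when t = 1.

P(t) = P + t·d
  = (-1 + 1·1, 1 + 2·1, 5 + (-9)·1)
  = (-1 + 1, 1 + 2, 5 - 9)
  = (0, 3, -4)

(0, 3, -4)


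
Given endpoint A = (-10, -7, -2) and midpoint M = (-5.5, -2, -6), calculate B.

B = 2M - A
  = (2·(-5.5) - (-10), 2·(-2) - (-7), 2·(-6) - (-2))
  = (-11 + 10, -4 + 7, -12 + 2)
  = (-1, 3, -10)

(-1, 3, -10)


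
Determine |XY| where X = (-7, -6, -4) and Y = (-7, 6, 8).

d = √[(x₂-x₁)² + (y₂-y₁)² + (z₂-z₁)²]
  = √[0² + 12² + 12²]
  = √[0 + 144 + 144]
  = √288
  ≈ 16.97

16.97


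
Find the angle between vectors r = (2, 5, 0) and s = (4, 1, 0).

r·s = 2·4 + 5·1 + 0·0 = 8 + 5 + 0 = 13
|r| = √(2² + 5² + 0²) = √29 ≈ 5.385
|s| = √(4² + 1² + 0²) = √17 ≈ 4.123
cos θ = (r·s)/(|r||s|) = 13/(5.385·4.123) ≈ 0.5855
θ = arccos(0.5855) ≈ 54.16°

54.16°


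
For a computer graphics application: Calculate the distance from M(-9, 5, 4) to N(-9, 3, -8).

d = √[(x₂-x₁)² + (y₂-y₁)² + (z₂-z₁)²]
  = √[0² + (-2)² + (-12)²]
  = √[0 + 4 + 144]
  = √148
  ≈ 12.17

12.17


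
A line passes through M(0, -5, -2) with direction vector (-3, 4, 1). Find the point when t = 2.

P(t) = M + t·d
  = (0 + (-3)·2, -5 + 4·2, -2 + 1·2)
  = (0 - 6, -5 + 8, -2 + 2)
  = (-6, 3, 0)

(-6, 3, 0)


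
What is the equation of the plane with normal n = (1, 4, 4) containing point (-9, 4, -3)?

The plane through P with normal n = (a, b, c) satisfies n·(r - P) = 0,
i.e. ax + by + cz = a·x₀ + b·y₀ + c·z₀.
d = 1·(-9) + 4·4 + 4·(-3)
  = -9 + 16 - 12
  = -5
Equation: x + 4y + 4z = -5

x + 4y + 4z = -5


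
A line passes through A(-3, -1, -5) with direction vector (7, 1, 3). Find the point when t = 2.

P(t) = A + t·d
  = (-3 + 7·2, -1 + 1·2, -5 + 3·2)
  = (-3 + 14, -1 + 2, -5 + 6)
  = (11, 1, 1)

(11, 1, 1)


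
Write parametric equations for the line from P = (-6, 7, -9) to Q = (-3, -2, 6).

Direction vector d = Q - P = (-3 + 6, -2 - 7, 6 + 9) = (3, -9, 15)
Parametric form r = P + t·d:
x = -6 + 3t, y = 7 - 9t, z = -9 + 15t

x = -6 + 3t, y = 7 - 9t, z = -9 + 15t


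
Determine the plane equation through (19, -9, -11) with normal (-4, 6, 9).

The plane through P with normal n = (a, b, c) satisfies n·(r - P) = 0,
i.e. ax + by + cz = a·x₀ + b·y₀ + c·z₀.
d = (-4)·19 + 6·(-9) + 9·(-11)
  = -76 - 54 - 99
  = -229
Equation: -4x + 6y + 9z = -229

-4x + 6y + 9z = -229


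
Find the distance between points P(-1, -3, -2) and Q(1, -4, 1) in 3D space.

d = √[(x₂-x₁)² + (y₂-y₁)² + (z₂-z₁)²]
  = √[2² + (-1)² + 3²]
  = √[4 + 1 + 9]
  = √14
  ≈ 3.742

3.742


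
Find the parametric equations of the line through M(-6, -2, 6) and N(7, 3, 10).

Direction vector d = N - M = (7 + 6, 3 + 2, 10 - 6) = (13, 5, 4)
Parametric form r = M + t·d:
x = -6 + 13t, y = -2 + 5t, z = 6 + 4t

x = -6 + 13t, y = -2 + 5t, z = 6 + 4t


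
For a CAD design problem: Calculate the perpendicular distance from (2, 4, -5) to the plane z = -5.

distance = |a·x₀ + b·y₀ + c·z₀ - d| / √(a² + b² + c²)
  = |0·2 + 0·4 + 1·(-5) - (-5)| / √(0² + 0² + 1²)
  = |0 + 0 - 5 + 5| / √(0 + 0 + 1)
  = |0| / √1
  = 0 / 1
  ≈ 0

0


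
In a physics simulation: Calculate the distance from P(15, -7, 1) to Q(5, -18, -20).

d = √[(x₂-x₁)² + (y₂-y₁)² + (z₂-z₁)²]
  = √[(-10)² + (-11)² + (-21)²]
  = √[100 + 121 + 441]
  = √662
  ≈ 25.73

25.73


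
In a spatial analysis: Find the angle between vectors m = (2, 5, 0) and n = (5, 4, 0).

m·n = 2·5 + 5·4 + 0·0 = 10 + 20 + 0 = 30
|m| = √(2² + 5² + 0²) = √29 ≈ 5.385
|n| = √(5² + 4² + 0²) = √41 ≈ 6.403
cos θ = (m·n)/(|m||n|) = 30/(5.385·6.403) ≈ 0.87
θ = arccos(0.87) ≈ 29.54°

29.54°


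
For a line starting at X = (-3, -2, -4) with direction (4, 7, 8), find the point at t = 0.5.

P(t) = X + t·d
  = (-3 + 4·0.5, -2 + 7·0.5, -4 + 8·0.5)
  = (-3 + 2, -2 + 3.5, -4 + 4)
  = (-1, 1.5, 0)

(-1, 1.5, 0)


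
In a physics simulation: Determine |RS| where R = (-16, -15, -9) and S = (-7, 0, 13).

d = √[(x₂-x₁)² + (y₂-y₁)² + (z₂-z₁)²]
  = √[9² + 15² + 22²]
  = √[81 + 225 + 484]
  = √790
  ≈ 28.11

28.11


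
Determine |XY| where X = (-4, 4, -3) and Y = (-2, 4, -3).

d = √[(x₂-x₁)² + (y₂-y₁)² + (z₂-z₁)²]
  = √[2² + 0² + 0²]
  = √[4 + 0 + 0]
  = √4
  ≈ 2

2


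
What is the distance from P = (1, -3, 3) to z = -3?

distance = |a·x₀ + b·y₀ + c·z₀ - d| / √(a² + b² + c²)
  = |0·1 + 0·(-3) + 1·3 - (-3)| / √(0² + 0² + 1²)
  = |0 + 0 + 3 + 3| / √(0 + 0 + 1)
  = |6| / √1
  = 6 / 1
  ≈ 6

6


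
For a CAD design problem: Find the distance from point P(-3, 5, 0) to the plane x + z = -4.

distance = |a·x₀ + b·y₀ + c·z₀ - d| / √(a² + b² + c²)
  = |1·(-3) + 0·5 + 1·0 - (-4)| / √(1² + 0² + 1²)
  = |-3 + 0 + 0 + 4| / √(1 + 0 + 1)
  = |1| / √2
  = 1 / 1.414
  ≈ 0.7071

0.7071


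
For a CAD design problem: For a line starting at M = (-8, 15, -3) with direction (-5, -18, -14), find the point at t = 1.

P(t) = M + t·d
  = (-8 + (-5)·1, 15 + (-18)·1, -3 + (-14)·1)
  = (-8 - 5, 15 - 18, -3 - 14)
  = (-13, -3, -17)

(-13, -3, -17)


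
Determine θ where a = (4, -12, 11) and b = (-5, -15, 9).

a·b = 4·(-5) + (-12)·(-15) + 11·9 = -20 + 180 + 99 = 259
|a| = √(4² + (-12)² + 11²) = √281 ≈ 16.76
|b| = √((-5)² + (-15)² + 9²) = √331 ≈ 18.19
cos θ = (a·b)/(|a||b|) = 259/(16.76·18.19) ≈ 0.8492
θ = arccos(0.8492) ≈ 31.87°

31.87°


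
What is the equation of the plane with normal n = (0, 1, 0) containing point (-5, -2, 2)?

The plane through P with normal n = (a, b, c) satisfies n·(r - P) = 0,
i.e. ax + by + cz = a·x₀ + b·y₀ + c·z₀.
d = 0·(-5) + 1·(-2) + 0·2
  = 0 - 2 + 0
  = -2
Equation: y = -2

y = -2


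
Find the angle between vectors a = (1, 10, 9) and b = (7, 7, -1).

a·b = 1·7 + 10·7 + 9·(-1) = 7 + 70 - 9 = 68
|a| = √(1² + 10² + 9²) = √182 ≈ 13.49
|b| = √(7² + 7² + (-1)²) = √99 ≈ 9.95
cos θ = (a·b)/(|a||b|) = 68/(13.49·9.95) ≈ 0.5066
θ = arccos(0.5066) ≈ 59.56°

59.56°


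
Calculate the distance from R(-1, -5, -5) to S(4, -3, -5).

d = √[(x₂-x₁)² + (y₂-y₁)² + (z₂-z₁)²]
  = √[5² + 2² + 0²]
  = √[25 + 4 + 0]
  = √29
  ≈ 5.385

5.385


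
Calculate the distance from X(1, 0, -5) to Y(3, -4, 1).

d = √[(x₂-x₁)² + (y₂-y₁)² + (z₂-z₁)²]
  = √[2² + (-4)² + 6²]
  = √[4 + 16 + 36]
  = √56
  ≈ 7.483

7.483


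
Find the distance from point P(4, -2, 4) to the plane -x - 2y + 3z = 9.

distance = |a·x₀ + b·y₀ + c·z₀ - d| / √(a² + b² + c²)
  = |(-1)·4 + (-2)·(-2) + 3·4 - 9| / √((-1)² + (-2)² + 3²)
  = |-4 + 4 + 12 - 9| / √(1 + 4 + 9)
  = |3| / √14
  = 3 / 3.742
  ≈ 0.8018

0.8018


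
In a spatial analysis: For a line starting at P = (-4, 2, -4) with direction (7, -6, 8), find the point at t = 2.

P(t) = P + t·d
  = (-4 + 7·2, 2 + (-6)·2, -4 + 8·2)
  = (-4 + 14, 2 - 12, -4 + 16)
  = (10, -10, 12)

(10, -10, 12)


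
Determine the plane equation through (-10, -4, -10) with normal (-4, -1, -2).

The plane through P with normal n = (a, b, c) satisfies n·(r - P) = 0,
i.e. ax + by + cz = a·x₀ + b·y₀ + c·z₀.
d = (-4)·(-10) + (-1)·(-4) + (-2)·(-10)
  = 40 + 4 + 20
  = 64
Equation: -4x - y - 2z = 64

-4x - y - 2z = 64


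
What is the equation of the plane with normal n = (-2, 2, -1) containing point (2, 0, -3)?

The plane through P with normal n = (a, b, c) satisfies n·(r - P) = 0,
i.e. ax + by + cz = a·x₀ + b·y₀ + c·z₀.
d = (-2)·2 + 2·0 + (-1)·(-3)
  = -4 + 0 + 3
  = -1
Equation: -2x + 2y - z = -1

-2x + 2y - z = -1


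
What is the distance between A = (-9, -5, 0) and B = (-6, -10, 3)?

d = √[(x₂-x₁)² + (y₂-y₁)² + (z₂-z₁)²]
  = √[3² + (-5)² + 3²]
  = √[9 + 25 + 9]
  = √43
  ≈ 6.557

6.557


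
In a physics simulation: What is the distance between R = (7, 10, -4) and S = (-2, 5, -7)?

d = √[(x₂-x₁)² + (y₂-y₁)² + (z₂-z₁)²]
  = √[(-9)² + (-5)² + (-3)²]
  = √[81 + 25 + 9]
  = √115
  ≈ 10.72

10.72


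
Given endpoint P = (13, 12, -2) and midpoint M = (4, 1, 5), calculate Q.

Q = 2M - P
  = (2·4 - 13, 2·1 - 12, 2·5 - (-2))
  = (8 - 13, 2 - 12, 10 + 2)
  = (-5, -10, 12)

(-5, -10, 12)


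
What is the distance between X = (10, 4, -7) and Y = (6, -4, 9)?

d = √[(x₂-x₁)² + (y₂-y₁)² + (z₂-z₁)²]
  = √[(-4)² + (-8)² + 16²]
  = √[16 + 64 + 256]
  = √336
  ≈ 18.33

18.33


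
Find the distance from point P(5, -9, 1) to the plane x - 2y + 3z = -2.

distance = |a·x₀ + b·y₀ + c·z₀ - d| / √(a² + b² + c²)
  = |1·5 + (-2)·(-9) + 3·1 - (-2)| / √(1² + (-2)² + 3²)
  = |5 + 18 + 3 + 2| / √(1 + 4 + 9)
  = |28| / √14
  = 28 / 3.742
  ≈ 7.483

7.483


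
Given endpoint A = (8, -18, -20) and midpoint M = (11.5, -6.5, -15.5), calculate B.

B = 2M - A
  = (2·11.5 - 8, 2·(-6.5) - (-18), 2·(-15.5) - (-20))
  = (23 - 8, -13 + 18, -31 + 20)
  = (15, 5, -11)

(15, 5, -11)


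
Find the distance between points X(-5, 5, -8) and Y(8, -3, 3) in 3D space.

d = √[(x₂-x₁)² + (y₂-y₁)² + (z₂-z₁)²]
  = √[13² + (-8)² + 11²]
  = √[169 + 64 + 121]
  = √354
  ≈ 18.81

18.81


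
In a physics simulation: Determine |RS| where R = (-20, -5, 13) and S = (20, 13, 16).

d = √[(x₂-x₁)² + (y₂-y₁)² + (z₂-z₁)²]
  = √[40² + 18² + 3²]
  = √[1600 + 324 + 9]
  = √1933
  ≈ 43.97

43.97


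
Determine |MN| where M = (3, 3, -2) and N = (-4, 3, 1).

d = √[(x₂-x₁)² + (y₂-y₁)² + (z₂-z₁)²]
  = √[(-7)² + 0² + 3²]
  = √[49 + 0 + 9]
  = √58
  ≈ 7.616

7.616


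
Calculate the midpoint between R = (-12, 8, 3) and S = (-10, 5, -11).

M = ((x₁+x₂)/2, (y₁+y₂)/2, (z₁+z₂)/2)
  = ((-12 - 10)/2, (8 + 5)/2, (3 - 11)/2)
  = (-22/2, 13/2, -8/2)
  = (-11, 6.5, -4)

(-11, 6.5, -4)


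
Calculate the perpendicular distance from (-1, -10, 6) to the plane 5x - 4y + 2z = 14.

distance = |a·x₀ + b·y₀ + c·z₀ - d| / √(a² + b² + c²)
  = |5·(-1) + (-4)·(-10) + 2·6 - 14| / √(5² + (-4)² + 2²)
  = |-5 + 40 + 12 - 14| / √(25 + 16 + 4)
  = |33| / √45
  = 33 / 6.708
  ≈ 4.919

4.919


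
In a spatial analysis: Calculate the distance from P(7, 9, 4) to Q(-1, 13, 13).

d = √[(x₂-x₁)² + (y₂-y₁)² + (z₂-z₁)²]
  = √[(-8)² + 4² + 9²]
  = √[64 + 16 + 81]
  = √161
  ≈ 12.69

12.69


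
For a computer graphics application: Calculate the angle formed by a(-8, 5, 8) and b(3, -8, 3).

a·b = (-8)·3 + 5·(-8) + 8·3 = -24 - 40 + 24 = -40
|a| = √((-8)² + 5² + 8²) = √153 ≈ 12.37
|b| = √(3² + (-8)² + 3²) = √82 ≈ 9.055
cos θ = (a·b)/(|a||b|) = -40/(12.37·9.055) ≈ -0.3571
θ = arccos(-0.3571) ≈ 110.9°

110.9°


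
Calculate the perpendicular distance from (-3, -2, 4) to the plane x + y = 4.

distance = |a·x₀ + b·y₀ + c·z₀ - d| / √(a² + b² + c²)
  = |1·(-3) + 1·(-2) + 0·4 - 4| / √(1² + 1² + 0²)
  = |-3 - 2 + 0 - 4| / √(1 + 1 + 0)
  = |-9| / √2
  = 9 / 1.414
  ≈ 6.364

6.364


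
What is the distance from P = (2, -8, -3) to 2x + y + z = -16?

distance = |a·x₀ + b·y₀ + c·z₀ - d| / √(a² + b² + c²)
  = |2·2 + 1·(-8) + 1·(-3) - (-16)| / √(2² + 1² + 1²)
  = |4 - 8 - 3 + 16| / √(4 + 1 + 1)
  = |9| / √6
  = 9 / 2.449
  ≈ 3.674

3.674


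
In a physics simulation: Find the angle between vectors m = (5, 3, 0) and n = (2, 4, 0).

m·n = 5·2 + 3·4 + 0·0 = 10 + 12 + 0 = 22
|m| = √(5² + 3² + 0²) = √34 ≈ 5.831
|n| = √(2² + 4² + 0²) = √20 ≈ 4.472
cos θ = (m·n)/(|m||n|) = 22/(5.831·4.472) ≈ 0.8437
θ = arccos(0.8437) ≈ 32.47°

32.47°


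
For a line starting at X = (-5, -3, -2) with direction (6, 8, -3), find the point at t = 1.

P(t) = X + t·d
  = (-5 + 6·1, -3 + 8·1, -2 + (-3)·1)
  = (-5 + 6, -3 + 8, -2 - 3)
  = (1, 5, -5)

(1, 5, -5)


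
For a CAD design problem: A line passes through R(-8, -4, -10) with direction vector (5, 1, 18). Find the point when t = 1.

P(t) = R + t·d
  = (-8 + 5·1, -4 + 1·1, -10 + 18·1)
  = (-8 + 5, -4 + 1, -10 + 18)
  = (-3, -3, 8)

(-3, -3, 8)


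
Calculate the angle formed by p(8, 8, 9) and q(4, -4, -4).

p·q = 8·4 + 8·(-4) + 9·(-4) = 32 - 32 - 36 = -36
|p| = √(8² + 8² + 9²) = √209 ≈ 14.46
|q| = √(4² + (-4)² + (-4)²) = √48 ≈ 6.928
cos θ = (p·q)/(|p||q|) = -36/(14.46·6.928) ≈ -0.3594
θ = arccos(-0.3594) ≈ 111.1°

111.1°


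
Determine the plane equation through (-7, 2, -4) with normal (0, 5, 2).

The plane through P with normal n = (a, b, c) satisfies n·(r - P) = 0,
i.e. ax + by + cz = a·x₀ + b·y₀ + c·z₀.
d = 0·(-7) + 5·2 + 2·(-4)
  = 0 + 10 - 8
  = 2
Equation: 5y + 2z = 2

5y + 2z = 2


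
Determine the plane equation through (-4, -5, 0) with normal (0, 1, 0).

The plane through P with normal n = (a, b, c) satisfies n·(r - P) = 0,
i.e. ax + by + cz = a·x₀ + b·y₀ + c·z₀.
d = 0·(-4) + 1·(-5) + 0·0
  = 0 - 5 + 0
  = -5
Equation: y = -5

y = -5


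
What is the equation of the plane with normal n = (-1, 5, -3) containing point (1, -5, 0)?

The plane through P with normal n = (a, b, c) satisfies n·(r - P) = 0,
i.e. ax + by + cz = a·x₀ + b·y₀ + c·z₀.
d = (-1)·1 + 5·(-5) + (-3)·0
  = -1 - 25 + 0
  = -26
Equation: -x + 5y - 3z = -26

-x + 5y - 3z = -26


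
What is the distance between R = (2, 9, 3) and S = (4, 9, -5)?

d = √[(x₂-x₁)² + (y₂-y₁)² + (z₂-z₁)²]
  = √[2² + 0² + (-8)²]
  = √[4 + 0 + 64]
  = √68
  ≈ 8.246

8.246


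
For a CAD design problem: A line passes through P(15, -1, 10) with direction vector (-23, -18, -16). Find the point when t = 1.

P(t) = P + t·d
  = (15 + (-23)·1, -1 + (-18)·1, 10 + (-16)·1)
  = (15 - 23, -1 - 18, 10 - 16)
  = (-8, -19, -6)

(-8, -19, -6)


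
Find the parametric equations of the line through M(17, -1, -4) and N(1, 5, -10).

Direction vector d = N - M = (1 - 17, 5 + 1, -10 + 4) = (-16, 6, -6)
Parametric form r = M + t·d:
x = 17 - 16t, y = -1 + 6t, z = -4 - 6t

x = 17 - 16t, y = -1 + 6t, z = -4 - 6t


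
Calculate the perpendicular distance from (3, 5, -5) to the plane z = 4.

distance = |a·x₀ + b·y₀ + c·z₀ - d| / √(a² + b² + c²)
  = |0·3 + 0·5 + 1·(-5) - 4| / √(0² + 0² + 1²)
  = |0 + 0 - 5 - 4| / √(0 + 0 + 1)
  = |-9| / √1
  = 9 / 1
  ≈ 9

9


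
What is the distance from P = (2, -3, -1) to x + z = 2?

distance = |a·x₀ + b·y₀ + c·z₀ - d| / √(a² + b² + c²)
  = |1·2 + 0·(-3) + 1·(-1) - 2| / √(1² + 0² + 1²)
  = |2 + 0 - 1 - 2| / √(1 + 0 + 1)
  = |-1| / √2
  = 1 / 1.414
  ≈ 0.7071

0.7071


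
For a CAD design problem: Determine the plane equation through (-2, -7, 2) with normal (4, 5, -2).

The plane through P with normal n = (a, b, c) satisfies n·(r - P) = 0,
i.e. ax + by + cz = a·x₀ + b·y₀ + c·z₀.
d = 4·(-2) + 5·(-7) + (-2)·2
  = -8 - 35 - 4
  = -47
Equation: 4x + 5y - 2z = -47

4x + 5y - 2z = -47


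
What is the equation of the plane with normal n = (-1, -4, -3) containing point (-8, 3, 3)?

The plane through P with normal n = (a, b, c) satisfies n·(r - P) = 0,
i.e. ax + by + cz = a·x₀ + b·y₀ + c·z₀.
d = (-1)·(-8) + (-4)·3 + (-3)·3
  = 8 - 12 - 9
  = -13
Equation: -x - 4y - 3z = -13

-x - 4y - 3z = -13


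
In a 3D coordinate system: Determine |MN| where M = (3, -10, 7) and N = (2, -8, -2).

d = √[(x₂-x₁)² + (y₂-y₁)² + (z₂-z₁)²]
  = √[(-1)² + 2² + (-9)²]
  = √[1 + 4 + 81]
  = √86
  ≈ 9.274

9.274


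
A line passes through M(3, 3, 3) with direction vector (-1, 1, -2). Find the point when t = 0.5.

P(t) = M + t·d
  = (3 + (-1)·0.5, 3 + 1·0.5, 3 + (-2)·0.5)
  = (3 - 0.5, 3 + 0.5, 3 - 1)
  = (2.5, 3.5, 2)

(2.5, 3.5, 2)


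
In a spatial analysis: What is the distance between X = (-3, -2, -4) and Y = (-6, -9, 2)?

d = √[(x₂-x₁)² + (y₂-y₁)² + (z₂-z₁)²]
  = √[(-3)² + (-7)² + 6²]
  = √[9 + 49 + 36]
  = √94
  ≈ 9.695

9.695


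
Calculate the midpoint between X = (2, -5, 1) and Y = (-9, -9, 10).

M = ((x₁+x₂)/2, (y₁+y₂)/2, (z₁+z₂)/2)
  = ((2 - 9)/2, (-5 - 9)/2, (1 + 10)/2)
  = (-7/2, -14/2, 11/2)
  = (-3.5, -7, 5.5)

(-3.5, -7, 5.5)


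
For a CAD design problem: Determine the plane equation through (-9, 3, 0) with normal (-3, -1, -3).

The plane through P with normal n = (a, b, c) satisfies n·(r - P) = 0,
i.e. ax + by + cz = a·x₀ + b·y₀ + c·z₀.
d = (-3)·(-9) + (-1)·3 + (-3)·0
  = 27 - 3 + 0
  = 24
Equation: -3x - y - 3z = 24

-3x - y - 3z = 24


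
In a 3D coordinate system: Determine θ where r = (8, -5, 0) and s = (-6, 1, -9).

r·s = 8·(-6) + (-5)·1 + 0·(-9) = -48 - 5 + 0 = -53
|r| = √(8² + (-5)² + 0²) = √89 ≈ 9.434
|s| = √((-6)² + 1² + (-9)²) = √118 ≈ 10.86
cos θ = (r·s)/(|r||s|) = -53/(9.434·10.86) ≈ -0.5172
θ = arccos(-0.5172) ≈ 121.1°

121.1°


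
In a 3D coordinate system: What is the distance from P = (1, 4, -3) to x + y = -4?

distance = |a·x₀ + b·y₀ + c·z₀ - d| / √(a² + b² + c²)
  = |1·1 + 1·4 + 0·(-3) - (-4)| / √(1² + 1² + 0²)
  = |1 + 4 + 0 + 4| / √(1 + 1 + 0)
  = |9| / √2
  = 9 / 1.414
  ≈ 6.364

6.364


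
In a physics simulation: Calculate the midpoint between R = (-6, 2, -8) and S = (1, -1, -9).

M = ((x₁+x₂)/2, (y₁+y₂)/2, (z₁+z₂)/2)
  = ((-6 + 1)/2, (2 - 1)/2, (-8 - 9)/2)
  = (-5/2, 1/2, -17/2)
  = (-2.5, 0.5, -8.5)

(-2.5, 0.5, -8.5)


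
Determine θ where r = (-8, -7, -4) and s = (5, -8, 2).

r·s = (-8)·5 + (-7)·(-8) + (-4)·2 = -40 + 56 - 8 = 8
|r| = √((-8)² + (-7)² + (-4)²) = √129 ≈ 11.36
|s| = √(5² + (-8)² + 2²) = √93 ≈ 9.644
cos θ = (r·s)/(|r||s|) = 8/(11.36·9.644) ≈ 0.07304
θ = arccos(0.07304) ≈ 85.81°

85.81°


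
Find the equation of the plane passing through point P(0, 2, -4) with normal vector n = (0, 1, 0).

The plane through P with normal n = (a, b, c) satisfies n·(r - P) = 0,
i.e. ax + by + cz = a·x₀ + b·y₀ + c·z₀.
d = 0·0 + 1·2 + 0·(-4)
  = 0 + 2 + 0
  = 2
Equation: y = 2

y = 2


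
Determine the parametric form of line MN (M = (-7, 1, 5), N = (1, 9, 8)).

Direction vector d = N - M = (1 + 7, 9 - 1, 8 - 5) = (8, 8, 3)
Parametric form r = M + t·d:
x = -7 + 8t, y = 1 + 8t, z = 5 + 3t

x = -7 + 8t, y = 1 + 8t, z = 5 + 3t


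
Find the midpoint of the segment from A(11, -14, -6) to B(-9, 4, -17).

M = ((x₁+x₂)/2, (y₁+y₂)/2, (z₁+z₂)/2)
  = ((11 - 9)/2, (-14 + 4)/2, (-6 - 17)/2)
  = (2/2, -10/2, -23/2)
  = (1, -5, -11.5)

(1, -5, -11.5)


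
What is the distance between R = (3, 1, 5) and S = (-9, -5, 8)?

d = √[(x₂-x₁)² + (y₂-y₁)² + (z₂-z₁)²]
  = √[(-12)² + (-6)² + 3²]
  = √[144 + 36 + 9]
  = √189
  ≈ 13.75

13.75


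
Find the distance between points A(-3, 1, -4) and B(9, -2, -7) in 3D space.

d = √[(x₂-x₁)² + (y₂-y₁)² + (z₂-z₁)²]
  = √[12² + (-3)² + (-3)²]
  = √[144 + 9 + 9]
  = √162
  ≈ 12.73

12.73


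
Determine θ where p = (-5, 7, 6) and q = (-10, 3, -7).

p·q = (-5)·(-10) + 7·3 + 6·(-7) = 50 + 21 - 42 = 29
|p| = √((-5)² + 7² + 6²) = √110 ≈ 10.49
|q| = √((-10)² + 3² + (-7)²) = √158 ≈ 12.57
cos θ = (p·q)/(|p||q|) = 29/(10.49·12.57) ≈ 0.22
θ = arccos(0.22) ≈ 77.29°

77.29°


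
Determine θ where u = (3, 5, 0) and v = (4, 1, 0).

u·v = 3·4 + 5·1 + 0·0 = 12 + 5 + 0 = 17
|u| = √(3² + 5² + 0²) = √34 ≈ 5.831
|v| = √(4² + 1² + 0²) = √17 ≈ 4.123
cos θ = (u·v)/(|u||v|) = 17/(5.831·4.123) ≈ 0.7071
θ = arccos(0.7071) ≈ 45°

45°


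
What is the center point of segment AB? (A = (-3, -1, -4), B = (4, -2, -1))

M = ((x₁+x₂)/2, (y₁+y₂)/2, (z₁+z₂)/2)
  = ((-3 + 4)/2, (-1 - 2)/2, (-4 - 1)/2)
  = (1/2, -3/2, -5/2)
  = (0.5, -1.5, -2.5)

(0.5, -1.5, -2.5)


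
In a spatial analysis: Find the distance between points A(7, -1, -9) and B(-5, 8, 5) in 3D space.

d = √[(x₂-x₁)² + (y₂-y₁)² + (z₂-z₁)²]
  = √[(-12)² + 9² + 14²]
  = √[144 + 81 + 196]
  = √421
  ≈ 20.52

20.52


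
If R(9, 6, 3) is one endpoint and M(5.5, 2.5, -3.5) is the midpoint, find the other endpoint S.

S = 2M - R
  = (2·5.5 - 9, 2·2.5 - 6, 2·(-3.5) - 3)
  = (11 - 9, 5 - 6, -7 - 3)
  = (2, -1, -10)

(2, -1, -10)


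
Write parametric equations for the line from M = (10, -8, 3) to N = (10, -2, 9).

Direction vector d = N - M = (10 - 10, -2 + 8, 9 - 3) = (0, 6, 6)
Parametric form r = M + t·d:
x = 10, y = -8 + 6t, z = 3 + 6t

x = 10, y = -8 + 6t, z = 3 + 6t


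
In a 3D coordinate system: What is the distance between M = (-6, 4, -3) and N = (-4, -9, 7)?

d = √[(x₂-x₁)² + (y₂-y₁)² + (z₂-z₁)²]
  = √[2² + (-13)² + 10²]
  = √[4 + 169 + 100]
  = √273
  ≈ 16.52

16.52


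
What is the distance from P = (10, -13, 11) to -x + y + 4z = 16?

distance = |a·x₀ + b·y₀ + c·z₀ - d| / √(a² + b² + c²)
  = |(-1)·10 + 1·(-13) + 4·11 - 16| / √((-1)² + 1² + 4²)
  = |-10 - 13 + 44 - 16| / √(1 + 1 + 16)
  = |5| / √18
  = 5 / 4.243
  ≈ 1.179

1.179


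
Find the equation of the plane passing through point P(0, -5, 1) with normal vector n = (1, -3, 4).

The plane through P with normal n = (a, b, c) satisfies n·(r - P) = 0,
i.e. ax + by + cz = a·x₀ + b·y₀ + c·z₀.
d = 1·0 + (-3)·(-5) + 4·1
  = 0 + 15 + 4
  = 19
Equation: x - 3y + 4z = 19

x - 3y + 4z = 19


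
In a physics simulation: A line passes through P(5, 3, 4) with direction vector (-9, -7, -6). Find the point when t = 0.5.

P(t) = P + t·d
  = (5 + (-9)·0.5, 3 + (-7)·0.5, 4 + (-6)·0.5)
  = (5 - 4.5, 3 - 3.5, 4 - 3)
  = (0.5, -0.5, 1)

(0.5, -0.5, 1)


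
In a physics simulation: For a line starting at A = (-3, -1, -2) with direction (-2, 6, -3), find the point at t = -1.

P(t) = A + t·d
  = (-3 + (-2)·(-1), -1 + 6·(-1), -2 + (-3)·(-1))
  = (-3 + 2, -1 - 6, -2 + 3)
  = (-1, -7, 1)

(-1, -7, 1)


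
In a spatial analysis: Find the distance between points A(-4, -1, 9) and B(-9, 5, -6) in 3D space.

d = √[(x₂-x₁)² + (y₂-y₁)² + (z₂-z₁)²]
  = √[(-5)² + 6² + (-15)²]
  = √[25 + 36 + 225]
  = √286
  ≈ 16.91

16.91


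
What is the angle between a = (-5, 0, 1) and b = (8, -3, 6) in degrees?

a·b = (-5)·8 + 0·(-3) + 1·6 = -40 + 0 + 6 = -34
|a| = √((-5)² + 0² + 1²) = √26 ≈ 5.099
|b| = √(8² + (-3)² + 6²) = √109 ≈ 10.44
cos θ = (a·b)/(|a||b|) = -34/(5.099·10.44) ≈ -0.6387
θ = arccos(-0.6387) ≈ 129.7°

129.7°


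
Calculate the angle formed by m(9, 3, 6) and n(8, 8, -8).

m·n = 9·8 + 3·8 + 6·(-8) = 72 + 24 - 48 = 48
|m| = √(9² + 3² + 6²) = √126 ≈ 11.22
|n| = √(8² + 8² + (-8)²) = √192 ≈ 13.86
cos θ = (m·n)/(|m||n|) = 48/(11.22·13.86) ≈ 0.3086
θ = arccos(0.3086) ≈ 72.02°

72.02°


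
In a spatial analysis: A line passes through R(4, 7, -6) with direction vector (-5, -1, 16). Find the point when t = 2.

P(t) = R + t·d
  = (4 + (-5)·2, 7 + (-1)·2, -6 + 16·2)
  = (4 - 10, 7 - 2, -6 + 32)
  = (-6, 5, 26)

(-6, 5, 26)


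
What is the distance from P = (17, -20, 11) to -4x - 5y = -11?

distance = |a·x₀ + b·y₀ + c·z₀ - d| / √(a² + b² + c²)
  = |(-4)·17 + (-5)·(-20) + 0·11 - (-11)| / √((-4)² + (-5)² + 0²)
  = |-68 + 100 + 0 + 11| / √(16 + 25 + 0)
  = |43| / √41
  = 43 / 6.403
  ≈ 6.715

6.715


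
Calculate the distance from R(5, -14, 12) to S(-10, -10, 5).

d = √[(x₂-x₁)² + (y₂-y₁)² + (z₂-z₁)²]
  = √[(-15)² + 4² + (-7)²]
  = √[225 + 16 + 49]
  = √290
  ≈ 17.03

17.03


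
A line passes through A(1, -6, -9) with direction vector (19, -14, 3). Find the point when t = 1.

P(t) = A + t·d
  = (1 + 19·1, -6 + (-14)·1, -9 + 3·1)
  = (1 + 19, -6 - 14, -9 + 3)
  = (20, -20, -6)

(20, -20, -6)


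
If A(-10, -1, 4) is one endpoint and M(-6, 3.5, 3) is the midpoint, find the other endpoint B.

B = 2M - A
  = (2·(-6) - (-10), 2·3.5 - (-1), 2·3 - 4)
  = (-12 + 10, 7 + 1, 6 - 4)
  = (-2, 8, 2)

(-2, 8, 2)


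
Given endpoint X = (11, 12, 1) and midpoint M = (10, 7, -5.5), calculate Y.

Y = 2M - X
  = (2·10 - 11, 2·7 - 12, 2·(-5.5) - 1)
  = (20 - 11, 14 - 12, -11 - 1)
  = (9, 2, -12)

(9, 2, -12)


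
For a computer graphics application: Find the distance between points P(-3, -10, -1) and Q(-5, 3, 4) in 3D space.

d = √[(x₂-x₁)² + (y₂-y₁)² + (z₂-z₁)²]
  = √[(-2)² + 13² + 5²]
  = √[4 + 169 + 25]
  = √198
  ≈ 14.07

14.07


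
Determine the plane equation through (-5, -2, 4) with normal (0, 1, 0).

The plane through P with normal n = (a, b, c) satisfies n·(r - P) = 0,
i.e. ax + by + cz = a·x₀ + b·y₀ + c·z₀.
d = 0·(-5) + 1·(-2) + 0·4
  = 0 - 2 + 0
  = -2
Equation: y = -2

y = -2


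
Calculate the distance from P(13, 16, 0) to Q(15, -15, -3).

d = √[(x₂-x₁)² + (y₂-y₁)² + (z₂-z₁)²]
  = √[2² + (-31)² + (-3)²]
  = √[4 + 961 + 9]
  = √974
  ≈ 31.21

31.21


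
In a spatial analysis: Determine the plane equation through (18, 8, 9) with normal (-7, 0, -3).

The plane through P with normal n = (a, b, c) satisfies n·(r - P) = 0,
i.e. ax + by + cz = a·x₀ + b·y₀ + c·z₀.
d = (-7)·18 + 0·8 + (-3)·9
  = -126 + 0 - 27
  = -153
Equation: -7x - 3z = -153

-7x - 3z = -153


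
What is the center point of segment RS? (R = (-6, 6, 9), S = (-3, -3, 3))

M = ((x₁+x₂)/2, (y₁+y₂)/2, (z₁+z₂)/2)
  = ((-6 - 3)/2, (6 - 3)/2, (9 + 3)/2)
  = (-9/2, 3/2, 12/2)
  = (-4.5, 1.5, 6)

(-4.5, 1.5, 6)


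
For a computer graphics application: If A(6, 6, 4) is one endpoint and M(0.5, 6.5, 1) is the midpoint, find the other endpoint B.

B = 2M - A
  = (2·0.5 - 6, 2·6.5 - 6, 2·1 - 4)
  = (1 - 6, 13 - 6, 2 - 4)
  = (-5, 7, -2)

(-5, 7, -2)


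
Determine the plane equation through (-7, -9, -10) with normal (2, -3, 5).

The plane through P with normal n = (a, b, c) satisfies n·(r - P) = 0,
i.e. ax + by + cz = a·x₀ + b·y₀ + c·z₀.
d = 2·(-7) + (-3)·(-9) + 5·(-10)
  = -14 + 27 - 50
  = -37
Equation: 2x - 3y + 5z = -37

2x - 3y + 5z = -37


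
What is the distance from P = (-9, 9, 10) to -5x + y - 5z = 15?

distance = |a·x₀ + b·y₀ + c·z₀ - d| / √(a² + b² + c²)
  = |(-5)·(-9) + 1·9 + (-5)·10 - 15| / √((-5)² + 1² + (-5)²)
  = |45 + 9 - 50 - 15| / √(25 + 1 + 25)
  = |-11| / √51
  = 11 / 7.141
  ≈ 1.54

1.54


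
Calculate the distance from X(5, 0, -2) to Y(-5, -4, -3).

d = √[(x₂-x₁)² + (y₂-y₁)² + (z₂-z₁)²]
  = √[(-10)² + (-4)² + (-1)²]
  = √[100 + 16 + 1]
  = √117
  ≈ 10.82

10.82


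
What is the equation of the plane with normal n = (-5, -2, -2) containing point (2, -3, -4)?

The plane through P with normal n = (a, b, c) satisfies n·(r - P) = 0,
i.e. ax + by + cz = a·x₀ + b·y₀ + c·z₀.
d = (-5)·2 + (-2)·(-3) + (-2)·(-4)
  = -10 + 6 + 8
  = 4
Equation: -5x - 2y - 2z = 4

-5x - 2y - 2z = 4


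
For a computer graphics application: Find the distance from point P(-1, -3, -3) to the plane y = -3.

distance = |a·x₀ + b·y₀ + c·z₀ - d| / √(a² + b² + c²)
  = |0·(-1) + 1·(-3) + 0·(-3) - (-3)| / √(0² + 1² + 0²)
  = |0 - 3 + 0 + 3| / √(0 + 1 + 0)
  = |0| / √1
  = 0 / 1
  ≈ 0

0


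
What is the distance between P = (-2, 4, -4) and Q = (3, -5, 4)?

d = √[(x₂-x₁)² + (y₂-y₁)² + (z₂-z₁)²]
  = √[5² + (-9)² + 8²]
  = √[25 + 81 + 64]
  = √170
  ≈ 13.04

13.04


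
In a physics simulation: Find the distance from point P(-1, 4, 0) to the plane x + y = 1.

distance = |a·x₀ + b·y₀ + c·z₀ - d| / √(a² + b² + c²)
  = |1·(-1) + 1·4 + 0·0 - 1| / √(1² + 1² + 0²)
  = |-1 + 4 + 0 - 1| / √(1 + 1 + 0)
  = |2| / √2
  = 2 / 1.414
  ≈ 1.414

1.414


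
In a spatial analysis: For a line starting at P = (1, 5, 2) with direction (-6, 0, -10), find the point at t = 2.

P(t) = P + t·d
  = (1 + (-6)·2, 5 + 0·2, 2 + (-10)·2)
  = (1 - 12, 5 + 0, 2 - 20)
  = (-11, 5, -18)

(-11, 5, -18)


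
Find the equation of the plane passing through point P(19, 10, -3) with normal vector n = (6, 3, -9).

The plane through P with normal n = (a, b, c) satisfies n·(r - P) = 0,
i.e. ax + by + cz = a·x₀ + b·y₀ + c·z₀.
d = 6·19 + 3·10 + (-9)·(-3)
  = 114 + 30 + 27
  = 171
Equation: 6x + 3y - 9z = 171

6x + 3y - 9z = 171


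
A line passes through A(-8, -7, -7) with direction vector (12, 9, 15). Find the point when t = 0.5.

P(t) = A + t·d
  = (-8 + 12·0.5, -7 + 9·0.5, -7 + 15·0.5)
  = (-8 + 6, -7 + 4.5, -7 + 7.5)
  = (-2, -2.5, 0.5)

(-2, -2.5, 0.5)


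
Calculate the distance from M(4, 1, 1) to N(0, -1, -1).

d = √[(x₂-x₁)² + (y₂-y₁)² + (z₂-z₁)²]
  = √[(-4)² + (-2)² + (-2)²]
  = √[16 + 4 + 4]
  = √24
  ≈ 4.899

4.899


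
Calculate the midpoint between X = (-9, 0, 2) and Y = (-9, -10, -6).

M = ((x₁+x₂)/2, (y₁+y₂)/2, (z₁+z₂)/2)
  = ((-9 - 9)/2, (0 - 10)/2, (2 - 6)/2)
  = (-18/2, -10/2, -4/2)
  = (-9, -5, -2)

(-9, -5, -2)


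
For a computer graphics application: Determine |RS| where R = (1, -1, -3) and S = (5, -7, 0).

d = √[(x₂-x₁)² + (y₂-y₁)² + (z₂-z₁)²]
  = √[4² + (-6)² + 3²]
  = √[16 + 36 + 9]
  = √61
  ≈ 7.81

7.81


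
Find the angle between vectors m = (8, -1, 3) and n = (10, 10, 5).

m·n = 8·10 + (-1)·10 + 3·5 = 80 - 10 + 15 = 85
|m| = √(8² + (-1)² + 3²) = √74 ≈ 8.602
|n| = √(10² + 10² + 5²) = √225 ≈ 15
cos θ = (m·n)/(|m||n|) = 85/(8.602·15) ≈ 0.6587
θ = arccos(0.6587) ≈ 48.8°

48.8°


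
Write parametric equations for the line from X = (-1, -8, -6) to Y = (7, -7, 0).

Direction vector d = Y - X = (7 + 1, -7 + 8, 0 + 6) = (8, 1, 6)
Parametric form r = X + t·d:
x = -1 + 8t, y = -8 + t, z = -6 + 6t

x = -1 + 8t, y = -8 + t, z = -6 + 6t


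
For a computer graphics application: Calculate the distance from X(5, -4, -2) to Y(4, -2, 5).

d = √[(x₂-x₁)² + (y₂-y₁)² + (z₂-z₁)²]
  = √[(-1)² + 2² + 7²]
  = √[1 + 4 + 49]
  = √54
  ≈ 7.348

7.348


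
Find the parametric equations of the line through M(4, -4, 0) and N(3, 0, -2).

Direction vector d = N - M = (3 - 4, 0 + 4, -2 + 0) = (-1, 4, -2)
Parametric form r = M + t·d:
x = 4 - t, y = -4 + 4t, z = 0 - 2t

x = 4 - t, y = -4 + 4t, z = 0 - 2t


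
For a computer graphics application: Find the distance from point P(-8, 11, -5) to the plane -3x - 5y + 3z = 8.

distance = |a·x₀ + b·y₀ + c·z₀ - d| / √(a² + b² + c²)
  = |(-3)·(-8) + (-5)·11 + 3·(-5) - 8| / √((-3)² + (-5)² + 3²)
  = |24 - 55 - 15 - 8| / √(9 + 25 + 9)
  = |-54| / √43
  = 54 / 6.557
  ≈ 8.235

8.235


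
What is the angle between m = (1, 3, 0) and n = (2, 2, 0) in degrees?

m·n = 1·2 + 3·2 + 0·0 = 2 + 6 + 0 = 8
|m| = √(1² + 3² + 0²) = √10 ≈ 3.162
|n| = √(2² + 2² + 0²) = √8 ≈ 2.828
cos θ = (m·n)/(|m||n|) = 8/(3.162·2.828) ≈ 0.8944
θ = arccos(0.8944) ≈ 26.57°

26.57°


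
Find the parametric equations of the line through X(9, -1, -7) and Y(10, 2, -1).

Direction vector d = Y - X = (10 - 9, 2 + 1, -1 + 7) = (1, 3, 6)
Parametric form r = X + t·d:
x = 9 + t, y = -1 + 3t, z = -7 + 6t

x = 9 + t, y = -1 + 3t, z = -7 + 6t


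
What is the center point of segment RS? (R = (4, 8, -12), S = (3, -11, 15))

M = ((x₁+x₂)/2, (y₁+y₂)/2, (z₁+z₂)/2)
  = ((4 + 3)/2, (8 - 11)/2, (-12 + 15)/2)
  = (7/2, -3/2, 3/2)
  = (3.5, -1.5, 1.5)

(3.5, -1.5, 1.5)


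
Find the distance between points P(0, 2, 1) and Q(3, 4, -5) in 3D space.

d = √[(x₂-x₁)² + (y₂-y₁)² + (z₂-z₁)²]
  = √[3² + 2² + (-6)²]
  = √[9 + 4 + 36]
  = √49
  ≈ 7

7


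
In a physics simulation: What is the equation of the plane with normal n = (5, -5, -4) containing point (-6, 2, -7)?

The plane through P with normal n = (a, b, c) satisfies n·(r - P) = 0,
i.e. ax + by + cz = a·x₀ + b·y₀ + c·z₀.
d = 5·(-6) + (-5)·2 + (-4)·(-7)
  = -30 - 10 + 28
  = -12
Equation: 5x - 5y - 4z = -12

5x - 5y - 4z = -12


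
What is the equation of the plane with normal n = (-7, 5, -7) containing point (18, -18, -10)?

The plane through P with normal n = (a, b, c) satisfies n·(r - P) = 0,
i.e. ax + by + cz = a·x₀ + b·y₀ + c·z₀.
d = (-7)·18 + 5·(-18) + (-7)·(-10)
  = -126 - 90 + 70
  = -146
Equation: -7x + 5y - 7z = -146

-7x + 5y - 7z = -146


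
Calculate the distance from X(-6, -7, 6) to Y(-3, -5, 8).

d = √[(x₂-x₁)² + (y₂-y₁)² + (z₂-z₁)²]
  = √[3² + 2² + 2²]
  = √[9 + 4 + 4]
  = √17
  ≈ 4.123

4.123


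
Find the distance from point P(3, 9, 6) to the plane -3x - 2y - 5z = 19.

distance = |a·x₀ + b·y₀ + c·z₀ - d| / √(a² + b² + c²)
  = |(-3)·3 + (-2)·9 + (-5)·6 - 19| / √((-3)² + (-2)² + (-5)²)
  = |-9 - 18 - 30 - 19| / √(9 + 4 + 25)
  = |-76| / √38
  = 76 / 6.164
  ≈ 12.33

12.33


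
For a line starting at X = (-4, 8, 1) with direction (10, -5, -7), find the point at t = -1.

P(t) = X + t·d
  = (-4 + 10·(-1), 8 + (-5)·(-1), 1 + (-7)·(-1))
  = (-4 - 10, 8 + 5, 1 + 7)
  = (-14, 13, 8)

(-14, 13, 8)


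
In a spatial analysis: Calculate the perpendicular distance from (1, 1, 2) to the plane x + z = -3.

distance = |a·x₀ + b·y₀ + c·z₀ - d| / √(a² + b² + c²)
  = |1·1 + 0·1 + 1·2 - (-3)| / √(1² + 0² + 1²)
  = |1 + 0 + 2 + 3| / √(1 + 0 + 1)
  = |6| / √2
  = 6 / 1.414
  ≈ 4.243

4.243
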